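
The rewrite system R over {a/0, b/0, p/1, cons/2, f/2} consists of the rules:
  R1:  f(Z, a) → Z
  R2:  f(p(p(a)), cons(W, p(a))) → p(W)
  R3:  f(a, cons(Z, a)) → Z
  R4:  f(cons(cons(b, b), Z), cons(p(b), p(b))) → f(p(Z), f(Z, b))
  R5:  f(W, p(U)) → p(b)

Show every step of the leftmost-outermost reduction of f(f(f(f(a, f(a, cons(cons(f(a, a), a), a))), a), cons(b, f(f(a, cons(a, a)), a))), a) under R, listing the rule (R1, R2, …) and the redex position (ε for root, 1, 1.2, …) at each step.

1. f(f(f(f(a, f(a, cons(cons(f(a, a), a), a))), a), cons(b, f(f(a, cons(a, a)), a))), a)  →  f(f(f(a, f(a, cons(cons(f(a, a), a), a))), a), cons(b, f(f(a, cons(a, a)), a)))   [R1 at ε]
2. f(f(f(a, f(a, cons(cons(f(a, a), a), a))), a), cons(b, f(f(a, cons(a, a)), a)))  →  f(f(a, f(a, cons(cons(f(a, a), a), a))), cons(b, f(f(a, cons(a, a)), a)))   [R1 at 1]
3. f(f(a, f(a, cons(cons(f(a, a), a), a))), cons(b, f(f(a, cons(a, a)), a)))  →  f(f(a, cons(f(a, a), a)), cons(b, f(f(a, cons(a, a)), a)))   [R3 at 1.2]
4. f(f(a, cons(f(a, a), a)), cons(b, f(f(a, cons(a, a)), a)))  →  f(f(a, a), cons(b, f(f(a, cons(a, a)), a)))   [R3 at 1]
5. f(f(a, a), cons(b, f(f(a, cons(a, a)), a)))  →  f(a, cons(b, f(f(a, cons(a, a)), a)))   [R1 at 1]
6. f(a, cons(b, f(f(a, cons(a, a)), a)))  →  f(a, cons(b, f(a, cons(a, a))))   [R1 at 2.2]
7. f(a, cons(b, f(a, cons(a, a))))  →  f(a, cons(b, a))   [R3 at 2.2]
8. f(a, cons(b, a))  →  b   [R3 at ε]

b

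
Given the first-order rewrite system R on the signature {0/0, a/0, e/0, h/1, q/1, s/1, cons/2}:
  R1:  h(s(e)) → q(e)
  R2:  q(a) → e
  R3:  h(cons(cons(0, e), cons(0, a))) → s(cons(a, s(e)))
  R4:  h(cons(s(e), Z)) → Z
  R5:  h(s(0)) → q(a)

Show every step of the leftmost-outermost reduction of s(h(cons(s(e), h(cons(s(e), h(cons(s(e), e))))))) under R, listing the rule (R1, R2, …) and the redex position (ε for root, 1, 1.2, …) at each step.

s(e)

1. s(h(cons(s(e), h(cons(s(e), h(cons(s(e), e)))))))  →  s(h(cons(s(e), h(cons(s(e), e)))))   [R4 at 1]
2. s(h(cons(s(e), h(cons(s(e), e)))))  →  s(h(cons(s(e), e)))   [R4 at 1]
3. s(h(cons(s(e), e)))  →  s(e)   [R4 at 1]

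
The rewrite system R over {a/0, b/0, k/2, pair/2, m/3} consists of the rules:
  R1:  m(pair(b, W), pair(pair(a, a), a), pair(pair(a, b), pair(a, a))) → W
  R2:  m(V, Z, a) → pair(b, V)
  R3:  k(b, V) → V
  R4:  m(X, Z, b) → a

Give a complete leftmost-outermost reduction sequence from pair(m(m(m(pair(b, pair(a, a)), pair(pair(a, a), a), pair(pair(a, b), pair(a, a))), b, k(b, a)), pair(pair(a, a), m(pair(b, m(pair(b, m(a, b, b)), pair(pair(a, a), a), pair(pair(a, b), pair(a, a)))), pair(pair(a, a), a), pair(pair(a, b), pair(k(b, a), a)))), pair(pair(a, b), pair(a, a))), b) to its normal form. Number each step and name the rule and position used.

pair(pair(a, a), b)

1. pair(m(m(m(pair(b, pair(a, a)), pair(pair(a, a), a), pair(pair(a, b), pair(a, a))), b, k(b, a)), pair(pair(a, a), m(pair(b, m(pair(b, m(a, b, b)), pair(pair(a, a), a), pair(pair(a, b), pair(a, a)))), pair(pair(a, a), a), pair(pair(a, b), pair(k(b, a), a)))), pair(pair(a, b), pair(a, a))), b)  →  pair(m(m(pair(a, a), b, k(b, a)), pair(pair(a, a), m(pair(b, m(pair(b, m(a, b, b)), pair(pair(a, a), a), pair(pair(a, b), pair(a, a)))), pair(pair(a, a), a), pair(pair(a, b), pair(k(b, a), a)))), pair(pair(a, b), pair(a, a))), b)   [R1 at 1.1.1]
2. pair(m(m(pair(a, a), b, k(b, a)), pair(pair(a, a), m(pair(b, m(pair(b, m(a, b, b)), pair(pair(a, a), a), pair(pair(a, b), pair(a, a)))), pair(pair(a, a), a), pair(pair(a, b), pair(k(b, a), a)))), pair(pair(a, b), pair(a, a))), b)  →  pair(m(m(pair(a, a), b, a), pair(pair(a, a), m(pair(b, m(pair(b, m(a, b, b)), pair(pair(a, a), a), pair(pair(a, b), pair(a, a)))), pair(pair(a, a), a), pair(pair(a, b), pair(k(b, a), a)))), pair(pair(a, b), pair(a, a))), b)   [R3 at 1.1.3]
3. pair(m(m(pair(a, a), b, a), pair(pair(a, a), m(pair(b, m(pair(b, m(a, b, b)), pair(pair(a, a), a), pair(pair(a, b), pair(a, a)))), pair(pair(a, a), a), pair(pair(a, b), pair(k(b, a), a)))), pair(pair(a, b), pair(a, a))), b)  →  pair(m(pair(b, pair(a, a)), pair(pair(a, a), m(pair(b, m(pair(b, m(a, b, b)), pair(pair(a, a), a), pair(pair(a, b), pair(a, a)))), pair(pair(a, a), a), pair(pair(a, b), pair(k(b, a), a)))), pair(pair(a, b), pair(a, a))), b)   [R2 at 1.1]
4. pair(m(pair(b, pair(a, a)), pair(pair(a, a), m(pair(b, m(pair(b, m(a, b, b)), pair(pair(a, a), a), pair(pair(a, b), pair(a, a)))), pair(pair(a, a), a), pair(pair(a, b), pair(k(b, a), a)))), pair(pair(a, b), pair(a, a))), b)  →  pair(m(pair(b, pair(a, a)), pair(pair(a, a), m(pair(b, m(a, b, b)), pair(pair(a, a), a), pair(pair(a, b), pair(k(b, a), a)))), pair(pair(a, b), pair(a, a))), b)   [R1 at 1.2.2.1.2]
5. pair(m(pair(b, pair(a, a)), pair(pair(a, a), m(pair(b, m(a, b, b)), pair(pair(a, a), a), pair(pair(a, b), pair(k(b, a), a)))), pair(pair(a, b), pair(a, a))), b)  →  pair(m(pair(b, pair(a, a)), pair(pair(a, a), m(pair(b, a), pair(pair(a, a), a), pair(pair(a, b), pair(k(b, a), a)))), pair(pair(a, b), pair(a, a))), b)   [R4 at 1.2.2.1.2]
6. pair(m(pair(b, pair(a, a)), pair(pair(a, a), m(pair(b, a), pair(pair(a, a), a), pair(pair(a, b), pair(k(b, a), a)))), pair(pair(a, b), pair(a, a))), b)  →  pair(m(pair(b, pair(a, a)), pair(pair(a, a), m(pair(b, a), pair(pair(a, a), a), pair(pair(a, b), pair(a, a)))), pair(pair(a, b), pair(a, a))), b)   [R3 at 1.2.2.3.2.1]
7. pair(m(pair(b, pair(a, a)), pair(pair(a, a), m(pair(b, a), pair(pair(a, a), a), pair(pair(a, b), pair(a, a)))), pair(pair(a, b), pair(a, a))), b)  →  pair(m(pair(b, pair(a, a)), pair(pair(a, a), a), pair(pair(a, b), pair(a, a))), b)   [R1 at 1.2.2]
8. pair(m(pair(b, pair(a, a)), pair(pair(a, a), a), pair(pair(a, b), pair(a, a))), b)  →  pair(pair(a, a), b)   [R1 at 1]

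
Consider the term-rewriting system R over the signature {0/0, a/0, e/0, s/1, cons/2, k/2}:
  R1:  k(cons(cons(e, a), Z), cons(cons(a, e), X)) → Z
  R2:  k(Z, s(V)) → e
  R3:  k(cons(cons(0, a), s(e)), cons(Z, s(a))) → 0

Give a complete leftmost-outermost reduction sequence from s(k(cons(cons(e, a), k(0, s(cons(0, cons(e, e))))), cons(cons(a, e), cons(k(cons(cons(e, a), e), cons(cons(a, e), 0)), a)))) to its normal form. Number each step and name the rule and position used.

1. s(k(cons(cons(e, a), k(0, s(cons(0, cons(e, e))))), cons(cons(a, e), cons(k(cons(cons(e, a), e), cons(cons(a, e), 0)), a))))  →  s(k(0, s(cons(0, cons(e, e)))))   [R1 at 1]
2. s(k(0, s(cons(0, cons(e, e)))))  →  s(e)   [R2 at 1]

s(e)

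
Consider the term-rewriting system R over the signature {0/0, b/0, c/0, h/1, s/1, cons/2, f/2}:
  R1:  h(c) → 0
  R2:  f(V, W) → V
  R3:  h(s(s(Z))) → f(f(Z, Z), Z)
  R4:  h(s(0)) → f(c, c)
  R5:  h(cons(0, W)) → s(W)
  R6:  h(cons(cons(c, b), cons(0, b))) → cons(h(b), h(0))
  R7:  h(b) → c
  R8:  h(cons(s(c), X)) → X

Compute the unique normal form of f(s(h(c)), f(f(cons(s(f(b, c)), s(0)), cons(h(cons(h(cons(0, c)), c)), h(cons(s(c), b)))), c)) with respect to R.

1. f(s(h(c)), f(f(cons(s(f(b, c)), s(0)), cons(h(cons(h(cons(0, c)), c)), h(cons(s(c), b)))), c))  →  s(h(c))   [R2 at ε]
2. s(h(c))  →  s(0)   [R1 at 1]

s(0)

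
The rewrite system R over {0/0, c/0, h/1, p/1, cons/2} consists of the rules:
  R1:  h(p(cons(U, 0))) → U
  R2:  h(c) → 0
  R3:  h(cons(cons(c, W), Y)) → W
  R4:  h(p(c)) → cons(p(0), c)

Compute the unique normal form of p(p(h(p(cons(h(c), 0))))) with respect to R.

p(p(0))

1. p(p(h(p(cons(h(c), 0)))))  →  p(p(h(c)))   [R1 at 1.1]
2. p(p(h(c)))  →  p(p(0))   [R2 at 1.1]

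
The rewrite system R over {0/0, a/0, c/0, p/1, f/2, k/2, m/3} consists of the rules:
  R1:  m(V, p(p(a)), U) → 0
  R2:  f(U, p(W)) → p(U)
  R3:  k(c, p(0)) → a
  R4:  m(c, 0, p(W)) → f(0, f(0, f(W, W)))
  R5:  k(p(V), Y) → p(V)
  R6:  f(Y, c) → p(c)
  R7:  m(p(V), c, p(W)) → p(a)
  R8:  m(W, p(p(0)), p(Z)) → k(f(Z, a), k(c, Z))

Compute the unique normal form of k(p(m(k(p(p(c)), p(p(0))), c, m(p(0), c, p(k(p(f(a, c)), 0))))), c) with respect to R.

1. k(p(m(k(p(p(c)), p(p(0))), c, m(p(0), c, p(k(p(f(a, c)), 0))))), c)  →  p(m(k(p(p(c)), p(p(0))), c, m(p(0), c, p(k(p(f(a, c)), 0)))))   [R5 at ε]
2. p(m(k(p(p(c)), p(p(0))), c, m(p(0), c, p(k(p(f(a, c)), 0)))))  →  p(m(p(p(c)), c, m(p(0), c, p(k(p(f(a, c)), 0)))))   [R5 at 1.1]
3. p(m(p(p(c)), c, m(p(0), c, p(k(p(f(a, c)), 0)))))  →  p(m(p(p(c)), c, p(a)))   [R7 at 1.3]
4. p(m(p(p(c)), c, p(a)))  →  p(p(a))   [R7 at 1]

p(p(a))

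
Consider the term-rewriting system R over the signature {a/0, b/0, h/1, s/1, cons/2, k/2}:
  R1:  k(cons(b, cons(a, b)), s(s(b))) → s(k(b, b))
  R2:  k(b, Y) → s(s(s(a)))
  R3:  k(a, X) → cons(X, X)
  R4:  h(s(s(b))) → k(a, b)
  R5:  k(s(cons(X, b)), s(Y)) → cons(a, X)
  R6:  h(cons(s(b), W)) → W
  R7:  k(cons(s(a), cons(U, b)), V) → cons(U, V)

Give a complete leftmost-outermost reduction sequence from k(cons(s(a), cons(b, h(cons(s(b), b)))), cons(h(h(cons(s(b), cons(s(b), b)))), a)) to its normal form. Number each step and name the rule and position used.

cons(b, cons(b, a))

1. k(cons(s(a), cons(b, h(cons(s(b), b)))), cons(h(h(cons(s(b), cons(s(b), b)))), a))  →  k(cons(s(a), cons(b, b)), cons(h(h(cons(s(b), cons(s(b), b)))), a))   [R6 at 1.2.2]
2. k(cons(s(a), cons(b, b)), cons(h(h(cons(s(b), cons(s(b), b)))), a))  →  cons(b, cons(h(h(cons(s(b), cons(s(b), b)))), a))   [R7 at ε]
3. cons(b, cons(h(h(cons(s(b), cons(s(b), b)))), a))  →  cons(b, cons(h(cons(s(b), b)), a))   [R6 at 2.1.1]
4. cons(b, cons(h(cons(s(b), b)), a))  →  cons(b, cons(b, a))   [R6 at 2.1]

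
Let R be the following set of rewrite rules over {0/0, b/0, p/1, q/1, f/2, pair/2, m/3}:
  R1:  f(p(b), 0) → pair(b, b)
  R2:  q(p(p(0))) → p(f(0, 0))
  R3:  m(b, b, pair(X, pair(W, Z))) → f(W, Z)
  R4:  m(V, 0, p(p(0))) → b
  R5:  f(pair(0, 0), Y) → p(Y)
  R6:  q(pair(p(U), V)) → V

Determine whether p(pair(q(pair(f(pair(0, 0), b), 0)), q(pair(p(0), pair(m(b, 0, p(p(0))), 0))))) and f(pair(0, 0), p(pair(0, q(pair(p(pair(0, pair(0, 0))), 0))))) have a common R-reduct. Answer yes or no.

no — NF(t₁) = p(pair(0, pair(b, 0))), NF(t₂) = p(p(pair(0, 0)))

Reduce t₁ = p(pair(q(pair(f(pair(0, 0), b), 0)), q(pair(p(0), pair(m(b, 0, p(p(0))), 0))))):
1. p(pair(q(pair(f(pair(0, 0), b), 0)), q(pair(p(0), pair(m(b, 0, p(p(0))), 0)))))  →  p(pair(q(pair(p(b), 0)), q(pair(p(0), pair(m(b, 0, p(p(0))), 0)))))   [R5 at 1.1.1.1]
2. p(pair(q(pair(p(b), 0)), q(pair(p(0), pair(m(b, 0, p(p(0))), 0)))))  →  p(pair(0, q(pair(p(0), pair(m(b, 0, p(p(0))), 0)))))   [R6 at 1.1]
3. p(pair(0, q(pair(p(0), pair(m(b, 0, p(p(0))), 0)))))  →  p(pair(0, pair(m(b, 0, p(p(0))), 0)))   [R6 at 1.2]
4. p(pair(0, pair(m(b, 0, p(p(0))), 0)))  →  p(pair(0, pair(b, 0)))   [R4 at 1.2.1]

Reduce t₂ = f(pair(0, 0), p(pair(0, q(pair(p(pair(0, pair(0, 0))), 0))))):
1. f(pair(0, 0), p(pair(0, q(pair(p(pair(0, pair(0, 0))), 0)))))  →  p(p(pair(0, q(pair(p(pair(0, pair(0, 0))), 0)))))   [R5 at ε]
2. p(p(pair(0, q(pair(p(pair(0, pair(0, 0))), 0)))))  →  p(p(pair(0, 0)))   [R6 at 1.1.2]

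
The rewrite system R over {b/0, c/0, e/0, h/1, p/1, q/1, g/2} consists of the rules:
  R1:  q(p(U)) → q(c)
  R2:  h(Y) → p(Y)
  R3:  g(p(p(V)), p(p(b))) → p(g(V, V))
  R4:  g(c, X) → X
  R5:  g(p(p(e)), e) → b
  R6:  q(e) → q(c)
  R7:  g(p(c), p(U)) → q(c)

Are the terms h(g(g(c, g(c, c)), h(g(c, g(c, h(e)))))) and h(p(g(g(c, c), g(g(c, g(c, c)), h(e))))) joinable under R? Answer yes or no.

Reduce t₁ = h(g(g(c, g(c, c)), h(g(c, g(c, h(e)))))):
1. h(g(g(c, g(c, c)), h(g(c, g(c, h(e))))))  →  p(g(g(c, g(c, c)), h(g(c, g(c, h(e))))))   [R2 at ε]
2. p(g(g(c, g(c, c)), h(g(c, g(c, h(e))))))  →  p(g(g(c, c), h(g(c, g(c, h(e))))))   [R4 at 1.1]
3. p(g(g(c, c), h(g(c, g(c, h(e))))))  →  p(g(c, h(g(c, g(c, h(e))))))   [R4 at 1.1]
4. p(g(c, h(g(c, g(c, h(e))))))  →  p(h(g(c, g(c, h(e)))))   [R4 at 1]
5. p(h(g(c, g(c, h(e)))))  →  p(p(g(c, g(c, h(e)))))   [R2 at 1]
6. p(p(g(c, g(c, h(e)))))  →  p(p(g(c, h(e))))   [R4 at 1.1]
7. p(p(g(c, h(e))))  →  p(p(h(e)))   [R4 at 1.1]
8. p(p(h(e)))  →  p(p(p(e)))   [R2 at 1.1]

Reduce t₂ = h(p(g(g(c, c), g(g(c, g(c, c)), h(e))))):
1. h(p(g(g(c, c), g(g(c, g(c, c)), h(e)))))  →  p(p(g(g(c, c), g(g(c, g(c, c)), h(e)))))   [R2 at ε]
2. p(p(g(g(c, c), g(g(c, g(c, c)), h(e)))))  →  p(p(g(c, g(g(c, g(c, c)), h(e)))))   [R4 at 1.1.1]
3. p(p(g(c, g(g(c, g(c, c)), h(e)))))  →  p(p(g(g(c, g(c, c)), h(e))))   [R4 at 1.1]
4. p(p(g(g(c, g(c, c)), h(e))))  →  p(p(g(g(c, c), h(e))))   [R4 at 1.1.1]
5. p(p(g(g(c, c), h(e))))  →  p(p(g(c, h(e))))   [R4 at 1.1.1]
6. p(p(g(c, h(e))))  →  p(p(h(e)))   [R4 at 1.1]
7. p(p(h(e)))  →  p(p(p(e)))   [R2 at 1.1]

yes — NF(t₁) = p(p(p(e))), NF(t₂) = p(p(p(e)))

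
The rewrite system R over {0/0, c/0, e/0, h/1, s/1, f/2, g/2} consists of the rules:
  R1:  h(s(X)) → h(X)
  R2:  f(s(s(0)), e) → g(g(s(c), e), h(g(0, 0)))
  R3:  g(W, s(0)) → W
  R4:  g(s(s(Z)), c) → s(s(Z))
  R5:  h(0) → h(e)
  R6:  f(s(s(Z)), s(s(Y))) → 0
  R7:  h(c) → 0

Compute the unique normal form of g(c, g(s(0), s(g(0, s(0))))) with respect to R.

c

1. g(c, g(s(0), s(g(0, s(0)))))  →  g(c, g(s(0), s(0)))   [R3 at 2.2.1]
2. g(c, g(s(0), s(0)))  →  g(c, s(0))   [R3 at 2]
3. g(c, s(0))  →  c   [R3 at ε]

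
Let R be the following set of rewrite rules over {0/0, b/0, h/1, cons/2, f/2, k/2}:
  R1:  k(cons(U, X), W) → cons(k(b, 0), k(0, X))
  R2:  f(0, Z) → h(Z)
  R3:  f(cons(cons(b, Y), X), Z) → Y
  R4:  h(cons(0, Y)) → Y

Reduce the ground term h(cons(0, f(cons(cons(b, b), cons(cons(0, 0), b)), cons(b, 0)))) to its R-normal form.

1. h(cons(0, f(cons(cons(b, b), cons(cons(0, 0), b)), cons(b, 0))))  →  f(cons(cons(b, b), cons(cons(0, 0), b)), cons(b, 0))   [R4 at ε]
2. f(cons(cons(b, b), cons(cons(0, 0), b)), cons(b, 0))  →  b   [R3 at ε]

b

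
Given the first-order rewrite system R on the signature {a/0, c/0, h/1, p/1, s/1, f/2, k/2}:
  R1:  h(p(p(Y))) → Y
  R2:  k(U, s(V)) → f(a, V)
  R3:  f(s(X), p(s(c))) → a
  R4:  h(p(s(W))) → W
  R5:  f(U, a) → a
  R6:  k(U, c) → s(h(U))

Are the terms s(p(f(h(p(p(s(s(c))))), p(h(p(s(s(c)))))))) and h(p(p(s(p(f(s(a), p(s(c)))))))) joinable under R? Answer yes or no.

yes — NF(t₁) = s(p(a)), NF(t₂) = s(p(a))

Reduce t₁ = s(p(f(h(p(p(s(s(c))))), p(h(p(s(s(c)))))))):
1. s(p(f(h(p(p(s(s(c))))), p(h(p(s(s(c))))))))  →  s(p(f(s(s(c)), p(h(p(s(s(c))))))))   [R1 at 1.1.1]
2. s(p(f(s(s(c)), p(h(p(s(s(c))))))))  →  s(p(f(s(s(c)), p(s(c)))))   [R4 at 1.1.2.1]
3. s(p(f(s(s(c)), p(s(c)))))  →  s(p(a))   [R3 at 1.1]

Reduce t₂ = h(p(p(s(p(f(s(a), p(s(c)))))))):
1. h(p(p(s(p(f(s(a), p(s(c))))))))  →  s(p(f(s(a), p(s(c)))))   [R1 at ε]
2. s(p(f(s(a), p(s(c)))))  →  s(p(a))   [R3 at 1.1]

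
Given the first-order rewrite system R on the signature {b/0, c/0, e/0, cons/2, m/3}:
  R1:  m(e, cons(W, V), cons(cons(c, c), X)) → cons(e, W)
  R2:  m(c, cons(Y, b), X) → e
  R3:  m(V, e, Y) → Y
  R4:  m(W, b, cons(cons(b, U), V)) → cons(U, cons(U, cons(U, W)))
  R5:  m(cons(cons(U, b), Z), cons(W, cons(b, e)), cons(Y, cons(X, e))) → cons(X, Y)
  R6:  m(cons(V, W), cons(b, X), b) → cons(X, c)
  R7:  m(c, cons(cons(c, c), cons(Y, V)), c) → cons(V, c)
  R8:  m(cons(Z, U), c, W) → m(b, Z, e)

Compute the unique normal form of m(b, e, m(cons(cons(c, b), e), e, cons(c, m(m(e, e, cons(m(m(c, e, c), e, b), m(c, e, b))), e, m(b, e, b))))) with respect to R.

1. m(b, e, m(cons(cons(c, b), e), e, cons(c, m(m(e, e, cons(m(m(c, e, c), e, b), m(c, e, b))), e, m(b, e, b)))))  →  m(cons(cons(c, b), e), e, cons(c, m(m(e, e, cons(m(m(c, e, c), e, b), m(c, e, b))), e, m(b, e, b))))   [R3 at ε]
2. m(cons(cons(c, b), e), e, cons(c, m(m(e, e, cons(m(m(c, e, c), e, b), m(c, e, b))), e, m(b, e, b))))  →  cons(c, m(m(e, e, cons(m(m(c, e, c), e, b), m(c, e, b))), e, m(b, e, b)))   [R3 at ε]
3. cons(c, m(m(e, e, cons(m(m(c, e, c), e, b), m(c, e, b))), e, m(b, e, b)))  →  cons(c, m(b, e, b))   [R3 at 2]
4. cons(c, m(b, e, b))  →  cons(c, b)   [R3 at 2]

cons(c, b)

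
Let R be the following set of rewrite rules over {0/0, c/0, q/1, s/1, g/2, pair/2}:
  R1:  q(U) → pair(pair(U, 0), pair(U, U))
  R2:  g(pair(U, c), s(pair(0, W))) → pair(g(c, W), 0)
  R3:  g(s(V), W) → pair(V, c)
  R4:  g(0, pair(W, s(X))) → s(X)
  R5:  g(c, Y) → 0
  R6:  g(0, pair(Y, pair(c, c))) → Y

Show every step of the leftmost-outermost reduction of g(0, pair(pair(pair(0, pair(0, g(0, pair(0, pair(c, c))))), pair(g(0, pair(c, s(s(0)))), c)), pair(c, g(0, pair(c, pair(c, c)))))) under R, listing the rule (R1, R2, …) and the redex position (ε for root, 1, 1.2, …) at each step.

1. g(0, pair(pair(pair(0, pair(0, g(0, pair(0, pair(c, c))))), pair(g(0, pair(c, s(s(0)))), c)), pair(c, g(0, pair(c, pair(c, c))))))  →  g(0, pair(pair(pair(0, pair(0, 0)), pair(g(0, pair(c, s(s(0)))), c)), pair(c, g(0, pair(c, pair(c, c))))))   [R6 at 2.1.1.2.2]
2. g(0, pair(pair(pair(0, pair(0, 0)), pair(g(0, pair(c, s(s(0)))), c)), pair(c, g(0, pair(c, pair(c, c))))))  →  g(0, pair(pair(pair(0, pair(0, 0)), pair(s(s(0)), c)), pair(c, g(0, pair(c, pair(c, c))))))   [R4 at 2.1.2.1]
3. g(0, pair(pair(pair(0, pair(0, 0)), pair(s(s(0)), c)), pair(c, g(0, pair(c, pair(c, c))))))  →  g(0, pair(pair(pair(0, pair(0, 0)), pair(s(s(0)), c)), pair(c, c)))   [R6 at 2.2.2]
4. g(0, pair(pair(pair(0, pair(0, 0)), pair(s(s(0)), c)), pair(c, c)))  →  pair(pair(0, pair(0, 0)), pair(s(s(0)), c))   [R6 at ε]

pair(pair(0, pair(0, 0)), pair(s(s(0)), c))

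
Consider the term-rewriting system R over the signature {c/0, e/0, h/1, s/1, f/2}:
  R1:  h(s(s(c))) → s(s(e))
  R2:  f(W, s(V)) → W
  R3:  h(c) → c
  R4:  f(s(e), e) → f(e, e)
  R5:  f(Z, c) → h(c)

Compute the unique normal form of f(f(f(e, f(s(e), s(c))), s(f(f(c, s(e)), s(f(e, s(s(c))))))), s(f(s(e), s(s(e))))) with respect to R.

e

1. f(f(f(e, f(s(e), s(c))), s(f(f(c, s(e)), s(f(e, s(s(c))))))), s(f(s(e), s(s(e)))))  →  f(f(e, f(s(e), s(c))), s(f(f(c, s(e)), s(f(e, s(s(c)))))))   [R2 at ε]
2. f(f(e, f(s(e), s(c))), s(f(f(c, s(e)), s(f(e, s(s(c)))))))  →  f(e, f(s(e), s(c)))   [R2 at ε]
3. f(e, f(s(e), s(c)))  →  f(e, s(e))   [R2 at 2]
4. f(e, s(e))  →  e   [R2 at ε]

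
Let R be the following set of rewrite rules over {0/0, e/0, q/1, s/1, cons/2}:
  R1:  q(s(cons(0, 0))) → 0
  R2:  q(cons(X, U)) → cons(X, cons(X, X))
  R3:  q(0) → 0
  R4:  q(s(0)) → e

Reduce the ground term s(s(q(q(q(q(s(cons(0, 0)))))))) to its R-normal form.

1. s(s(q(q(q(q(s(cons(0, 0))))))))  →  s(s(q(q(q(0)))))   [R1 at 1.1.1.1.1]
2. s(s(q(q(q(0)))))  →  s(s(q(q(0))))   [R3 at 1.1.1.1]
3. s(s(q(q(0))))  →  s(s(q(0)))   [R3 at 1.1.1]
4. s(s(q(0)))  →  s(s(0))   [R3 at 1.1]

s(s(0))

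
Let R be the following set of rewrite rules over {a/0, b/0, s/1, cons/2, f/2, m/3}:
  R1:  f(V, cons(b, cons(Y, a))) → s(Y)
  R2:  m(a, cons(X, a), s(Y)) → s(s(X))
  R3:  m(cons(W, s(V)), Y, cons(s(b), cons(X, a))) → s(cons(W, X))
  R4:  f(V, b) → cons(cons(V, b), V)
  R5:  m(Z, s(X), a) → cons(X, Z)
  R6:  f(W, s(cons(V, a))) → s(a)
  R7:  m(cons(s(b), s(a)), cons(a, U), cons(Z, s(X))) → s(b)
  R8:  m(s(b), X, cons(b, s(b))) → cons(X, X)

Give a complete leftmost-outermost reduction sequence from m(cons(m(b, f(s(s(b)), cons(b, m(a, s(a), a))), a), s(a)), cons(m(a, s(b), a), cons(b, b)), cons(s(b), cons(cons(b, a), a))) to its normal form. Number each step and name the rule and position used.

1. m(cons(m(b, f(s(s(b)), cons(b, m(a, s(a), a))), a), s(a)), cons(m(a, s(b), a), cons(b, b)), cons(s(b), cons(cons(b, a), a)))  →  s(cons(m(b, f(s(s(b)), cons(b, m(a, s(a), a))), a), cons(b, a)))   [R3 at ε]
2. s(cons(m(b, f(s(s(b)), cons(b, m(a, s(a), a))), a), cons(b, a)))  →  s(cons(m(b, f(s(s(b)), cons(b, cons(a, a))), a), cons(b, a)))   [R5 at 1.1.2.2.2]
3. s(cons(m(b, f(s(s(b)), cons(b, cons(a, a))), a), cons(b, a)))  →  s(cons(m(b, s(a), a), cons(b, a)))   [R1 at 1.1.2]
4. s(cons(m(b, s(a), a), cons(b, a)))  →  s(cons(cons(a, b), cons(b, a)))   [R5 at 1.1]

s(cons(cons(a, b), cons(b, a)))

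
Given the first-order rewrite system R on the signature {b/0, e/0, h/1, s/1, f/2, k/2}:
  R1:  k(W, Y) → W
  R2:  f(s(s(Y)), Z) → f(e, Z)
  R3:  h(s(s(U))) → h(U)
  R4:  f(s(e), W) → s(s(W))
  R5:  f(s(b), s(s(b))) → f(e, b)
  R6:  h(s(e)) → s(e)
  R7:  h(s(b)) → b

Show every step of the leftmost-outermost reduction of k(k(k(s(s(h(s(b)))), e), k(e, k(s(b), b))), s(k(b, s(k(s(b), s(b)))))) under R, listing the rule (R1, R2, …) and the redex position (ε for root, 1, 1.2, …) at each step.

s(s(b))

1. k(k(k(s(s(h(s(b)))), e), k(e, k(s(b), b))), s(k(b, s(k(s(b), s(b))))))  →  k(k(s(s(h(s(b)))), e), k(e, k(s(b), b)))   [R1 at ε]
2. k(k(s(s(h(s(b)))), e), k(e, k(s(b), b)))  →  k(s(s(h(s(b)))), e)   [R1 at ε]
3. k(s(s(h(s(b)))), e)  →  s(s(h(s(b))))   [R1 at ε]
4. s(s(h(s(b))))  →  s(s(b))   [R7 at 1.1]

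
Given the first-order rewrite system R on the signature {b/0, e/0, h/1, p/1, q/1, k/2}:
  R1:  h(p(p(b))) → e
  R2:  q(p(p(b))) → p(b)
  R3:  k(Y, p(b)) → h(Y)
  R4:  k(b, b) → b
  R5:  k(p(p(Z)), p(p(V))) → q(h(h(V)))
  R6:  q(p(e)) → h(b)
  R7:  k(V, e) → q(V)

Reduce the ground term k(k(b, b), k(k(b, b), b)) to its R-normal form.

b

1. k(k(b, b), k(k(b, b), b))  →  k(b, k(k(b, b), b))   [R4 at 1]
2. k(b, k(k(b, b), b))  →  k(b, k(b, b))   [R4 at 2.1]
3. k(b, k(b, b))  →  k(b, b)   [R4 at 2]
4. k(b, b)  →  b   [R4 at ε]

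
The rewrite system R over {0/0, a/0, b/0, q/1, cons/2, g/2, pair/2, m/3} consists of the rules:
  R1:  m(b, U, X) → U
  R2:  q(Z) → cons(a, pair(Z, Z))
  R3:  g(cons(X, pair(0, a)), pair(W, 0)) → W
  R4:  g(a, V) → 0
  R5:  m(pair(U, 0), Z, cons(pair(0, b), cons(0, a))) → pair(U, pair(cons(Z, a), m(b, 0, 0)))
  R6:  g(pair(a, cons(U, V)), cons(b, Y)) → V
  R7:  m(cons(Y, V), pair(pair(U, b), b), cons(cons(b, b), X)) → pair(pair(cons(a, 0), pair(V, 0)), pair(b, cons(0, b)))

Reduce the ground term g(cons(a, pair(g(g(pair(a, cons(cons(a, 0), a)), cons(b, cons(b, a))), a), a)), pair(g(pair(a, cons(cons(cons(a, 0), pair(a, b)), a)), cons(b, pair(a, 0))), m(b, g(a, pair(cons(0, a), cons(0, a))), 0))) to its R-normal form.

1. g(cons(a, pair(g(g(pair(a, cons(cons(a, 0), a)), cons(b, cons(b, a))), a), a)), pair(g(pair(a, cons(cons(cons(a, 0), pair(a, b)), a)), cons(b, pair(a, 0))), m(b, g(a, pair(cons(0, a), cons(0, a))), 0)))  →  g(cons(a, pair(g(a, a), a)), pair(g(pair(a, cons(cons(cons(a, 0), pair(a, b)), a)), cons(b, pair(a, 0))), m(b, g(a, pair(cons(0, a), cons(0, a))), 0)))   [R6 at 1.2.1.1]
2. g(cons(a, pair(g(a, a), a)), pair(g(pair(a, cons(cons(cons(a, 0), pair(a, b)), a)), cons(b, pair(a, 0))), m(b, g(a, pair(cons(0, a), cons(0, a))), 0)))  →  g(cons(a, pair(0, a)), pair(g(pair(a, cons(cons(cons(a, 0), pair(a, b)), a)), cons(b, pair(a, 0))), m(b, g(a, pair(cons(0, a), cons(0, a))), 0)))   [R4 at 1.2.1]
3. g(cons(a, pair(0, a)), pair(g(pair(a, cons(cons(cons(a, 0), pair(a, b)), a)), cons(b, pair(a, 0))), m(b, g(a, pair(cons(0, a), cons(0, a))), 0)))  →  g(cons(a, pair(0, a)), pair(a, m(b, g(a, pair(cons(0, a), cons(0, a))), 0)))   [R6 at 2.1]
4. g(cons(a, pair(0, a)), pair(a, m(b, g(a, pair(cons(0, a), cons(0, a))), 0)))  →  g(cons(a, pair(0, a)), pair(a, g(a, pair(cons(0, a), cons(0, a)))))   [R1 at 2.2]
5. g(cons(a, pair(0, a)), pair(a, g(a, pair(cons(0, a), cons(0, a)))))  →  g(cons(a, pair(0, a)), pair(a, 0))   [R4 at 2.2]
6. g(cons(a, pair(0, a)), pair(a, 0))  →  a   [R3 at ε]

a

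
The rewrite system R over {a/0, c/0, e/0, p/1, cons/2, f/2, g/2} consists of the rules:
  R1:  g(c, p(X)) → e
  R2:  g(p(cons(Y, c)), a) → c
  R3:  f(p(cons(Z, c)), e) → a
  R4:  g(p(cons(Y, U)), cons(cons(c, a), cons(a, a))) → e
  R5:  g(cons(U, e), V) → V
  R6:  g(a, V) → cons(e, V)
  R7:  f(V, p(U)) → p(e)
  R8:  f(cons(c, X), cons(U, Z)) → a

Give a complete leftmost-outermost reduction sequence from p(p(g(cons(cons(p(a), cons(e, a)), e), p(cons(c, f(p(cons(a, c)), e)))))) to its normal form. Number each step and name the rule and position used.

1. p(p(g(cons(cons(p(a), cons(e, a)), e), p(cons(c, f(p(cons(a, c)), e))))))  →  p(p(p(cons(c, f(p(cons(a, c)), e)))))   [R5 at 1.1]
2. p(p(p(cons(c, f(p(cons(a, c)), e)))))  →  p(p(p(cons(c, a))))   [R3 at 1.1.1.2]

p(p(p(cons(c, a))))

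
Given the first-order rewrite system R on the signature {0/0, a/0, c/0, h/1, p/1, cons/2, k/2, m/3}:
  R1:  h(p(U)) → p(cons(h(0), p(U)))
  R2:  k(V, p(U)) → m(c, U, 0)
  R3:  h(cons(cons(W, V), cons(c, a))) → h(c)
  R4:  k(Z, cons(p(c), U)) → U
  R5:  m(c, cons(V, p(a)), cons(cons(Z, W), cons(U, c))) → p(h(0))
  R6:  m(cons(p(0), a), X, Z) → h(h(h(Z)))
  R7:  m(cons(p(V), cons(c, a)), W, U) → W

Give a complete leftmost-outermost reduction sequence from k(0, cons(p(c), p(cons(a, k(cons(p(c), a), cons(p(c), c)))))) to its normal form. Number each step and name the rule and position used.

1. k(0, cons(p(c), p(cons(a, k(cons(p(c), a), cons(p(c), c))))))  →  p(cons(a, k(cons(p(c), a), cons(p(c), c))))   [R4 at ε]
2. p(cons(a, k(cons(p(c), a), cons(p(c), c))))  →  p(cons(a, c))   [R4 at 1.2]

p(cons(a, c))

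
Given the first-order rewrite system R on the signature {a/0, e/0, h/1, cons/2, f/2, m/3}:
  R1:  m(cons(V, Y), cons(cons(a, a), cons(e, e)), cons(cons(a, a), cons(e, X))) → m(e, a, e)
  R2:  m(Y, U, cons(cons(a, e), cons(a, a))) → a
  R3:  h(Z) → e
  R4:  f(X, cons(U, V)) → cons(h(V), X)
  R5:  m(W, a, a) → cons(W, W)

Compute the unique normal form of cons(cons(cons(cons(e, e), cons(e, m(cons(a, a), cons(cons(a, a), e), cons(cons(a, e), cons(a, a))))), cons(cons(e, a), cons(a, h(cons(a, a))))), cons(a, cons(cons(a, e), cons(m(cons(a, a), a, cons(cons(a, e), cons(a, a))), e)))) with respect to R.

cons(cons(cons(cons(e, e), cons(e, a)), cons(cons(e, a), cons(a, e))), cons(a, cons(cons(a, e), cons(a, e))))

1. cons(cons(cons(cons(e, e), cons(e, m(cons(a, a), cons(cons(a, a), e), cons(cons(a, e), cons(a, a))))), cons(cons(e, a), cons(a, h(cons(a, a))))), cons(a, cons(cons(a, e), cons(m(cons(a, a), a, cons(cons(a, e), cons(a, a))), e))))  →  cons(cons(cons(cons(e, e), cons(e, a)), cons(cons(e, a), cons(a, h(cons(a, a))))), cons(a, cons(cons(a, e), cons(m(cons(a, a), a, cons(cons(a, e), cons(a, a))), e))))   [R2 at 1.1.2.2]
2. cons(cons(cons(cons(e, e), cons(e, a)), cons(cons(e, a), cons(a, h(cons(a, a))))), cons(a, cons(cons(a, e), cons(m(cons(a, a), a, cons(cons(a, e), cons(a, a))), e))))  →  cons(cons(cons(cons(e, e), cons(e, a)), cons(cons(e, a), cons(a, e))), cons(a, cons(cons(a, e), cons(m(cons(a, a), a, cons(cons(a, e), cons(a, a))), e))))   [R3 at 1.2.2.2]
3. cons(cons(cons(cons(e, e), cons(e, a)), cons(cons(e, a), cons(a, e))), cons(a, cons(cons(a, e), cons(m(cons(a, a), a, cons(cons(a, e), cons(a, a))), e))))  →  cons(cons(cons(cons(e, e), cons(e, a)), cons(cons(e, a), cons(a, e))), cons(a, cons(cons(a, e), cons(a, e))))   [R2 at 2.2.2.1]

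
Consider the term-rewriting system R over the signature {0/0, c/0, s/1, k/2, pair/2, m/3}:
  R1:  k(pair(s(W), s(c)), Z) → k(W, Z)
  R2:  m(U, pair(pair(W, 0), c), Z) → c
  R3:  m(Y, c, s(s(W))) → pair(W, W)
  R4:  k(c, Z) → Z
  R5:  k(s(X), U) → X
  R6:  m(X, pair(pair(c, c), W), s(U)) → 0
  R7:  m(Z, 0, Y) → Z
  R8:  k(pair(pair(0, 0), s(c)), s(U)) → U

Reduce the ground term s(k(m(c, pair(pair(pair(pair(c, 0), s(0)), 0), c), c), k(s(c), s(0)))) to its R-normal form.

1. s(k(m(c, pair(pair(pair(pair(c, 0), s(0)), 0), c), c), k(s(c), s(0))))  →  s(k(c, k(s(c), s(0))))   [R2 at 1.1]
2. s(k(c, k(s(c), s(0))))  →  s(k(s(c), s(0)))   [R4 at 1]
3. s(k(s(c), s(0)))  →  s(c)   [R5 at 1]

s(c)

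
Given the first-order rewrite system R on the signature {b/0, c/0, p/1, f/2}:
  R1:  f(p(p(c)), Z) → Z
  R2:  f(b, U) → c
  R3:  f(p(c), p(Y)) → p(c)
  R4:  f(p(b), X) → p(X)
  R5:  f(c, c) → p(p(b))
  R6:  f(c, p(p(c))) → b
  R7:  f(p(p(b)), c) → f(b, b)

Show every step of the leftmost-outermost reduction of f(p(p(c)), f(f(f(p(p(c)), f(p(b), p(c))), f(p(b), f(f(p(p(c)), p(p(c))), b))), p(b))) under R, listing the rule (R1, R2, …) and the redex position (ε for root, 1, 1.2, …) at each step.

p(p(b))

1. f(p(p(c)), f(f(f(p(p(c)), f(p(b), p(c))), f(p(b), f(f(p(p(c)), p(p(c))), b))), p(b)))  →  f(f(f(p(p(c)), f(p(b), p(c))), f(p(b), f(f(p(p(c)), p(p(c))), b))), p(b))   [R1 at ε]
2. f(f(f(p(p(c)), f(p(b), p(c))), f(p(b), f(f(p(p(c)), p(p(c))), b))), p(b))  →  f(f(f(p(b), p(c)), f(p(b), f(f(p(p(c)), p(p(c))), b))), p(b))   [R1 at 1.1]
3. f(f(f(p(b), p(c)), f(p(b), f(f(p(p(c)), p(p(c))), b))), p(b))  →  f(f(p(p(c)), f(p(b), f(f(p(p(c)), p(p(c))), b))), p(b))   [R4 at 1.1]
4. f(f(p(p(c)), f(p(b), f(f(p(p(c)), p(p(c))), b))), p(b))  →  f(f(p(b), f(f(p(p(c)), p(p(c))), b)), p(b))   [R1 at 1]
5. f(f(p(b), f(f(p(p(c)), p(p(c))), b)), p(b))  →  f(p(f(f(p(p(c)), p(p(c))), b)), p(b))   [R4 at 1]
6. f(p(f(f(p(p(c)), p(p(c))), b)), p(b))  →  f(p(f(p(p(c)), b)), p(b))   [R1 at 1.1.1]
7. f(p(f(p(p(c)), b)), p(b))  →  f(p(b), p(b))   [R1 at 1.1]
8. f(p(b), p(b))  →  p(p(b))   [R4 at ε]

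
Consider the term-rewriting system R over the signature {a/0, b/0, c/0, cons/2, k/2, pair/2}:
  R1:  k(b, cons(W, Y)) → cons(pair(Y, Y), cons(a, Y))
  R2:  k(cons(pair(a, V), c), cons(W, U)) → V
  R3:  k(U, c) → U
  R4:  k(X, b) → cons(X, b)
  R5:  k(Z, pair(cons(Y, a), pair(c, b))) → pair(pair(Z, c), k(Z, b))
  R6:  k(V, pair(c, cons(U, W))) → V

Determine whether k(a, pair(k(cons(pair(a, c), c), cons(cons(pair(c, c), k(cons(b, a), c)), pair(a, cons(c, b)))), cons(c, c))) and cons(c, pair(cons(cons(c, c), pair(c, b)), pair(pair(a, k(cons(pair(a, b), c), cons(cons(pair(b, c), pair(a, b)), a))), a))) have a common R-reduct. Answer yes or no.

Reduce t₁ = k(a, pair(k(cons(pair(a, c), c), cons(cons(pair(c, c), k(cons(b, a), c)), pair(a, cons(c, b)))), cons(c, c))):
1. k(a, pair(k(cons(pair(a, c), c), cons(cons(pair(c, c), k(cons(b, a), c)), pair(a, cons(c, b)))), cons(c, c)))  →  k(a, pair(c, cons(c, c)))   [R2 at 2.1]
2. k(a, pair(c, cons(c, c)))  →  a   [R6 at ε]

Reduce t₂ = cons(c, pair(cons(cons(c, c), pair(c, b)), pair(pair(a, k(cons(pair(a, b), c), cons(cons(pair(b, c), pair(a, b)), a))), a))):
1. cons(c, pair(cons(cons(c, c), pair(c, b)), pair(pair(a, k(cons(pair(a, b), c), cons(cons(pair(b, c), pair(a, b)), a))), a)))  →  cons(c, pair(cons(cons(c, c), pair(c, b)), pair(pair(a, b), a)))   [R2 at 2.2.1.2]

no — NF(t₁) = a, NF(t₂) = cons(c, pair(cons(cons(c, c), pair(c, b)), pair(pair(a, b), a)))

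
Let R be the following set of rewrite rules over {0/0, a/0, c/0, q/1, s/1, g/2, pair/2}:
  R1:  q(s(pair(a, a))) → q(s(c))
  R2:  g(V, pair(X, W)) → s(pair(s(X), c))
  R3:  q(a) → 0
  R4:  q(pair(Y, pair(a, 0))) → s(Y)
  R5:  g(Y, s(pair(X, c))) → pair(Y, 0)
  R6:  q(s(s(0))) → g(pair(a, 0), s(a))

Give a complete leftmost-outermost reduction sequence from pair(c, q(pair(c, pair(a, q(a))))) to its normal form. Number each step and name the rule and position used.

pair(c, s(c))

1. pair(c, q(pair(c, pair(a, q(a)))))  →  pair(c, q(pair(c, pair(a, 0))))   [R3 at 2.1.2.2]
2. pair(c, q(pair(c, pair(a, 0))))  →  pair(c, s(c))   [R4 at 2]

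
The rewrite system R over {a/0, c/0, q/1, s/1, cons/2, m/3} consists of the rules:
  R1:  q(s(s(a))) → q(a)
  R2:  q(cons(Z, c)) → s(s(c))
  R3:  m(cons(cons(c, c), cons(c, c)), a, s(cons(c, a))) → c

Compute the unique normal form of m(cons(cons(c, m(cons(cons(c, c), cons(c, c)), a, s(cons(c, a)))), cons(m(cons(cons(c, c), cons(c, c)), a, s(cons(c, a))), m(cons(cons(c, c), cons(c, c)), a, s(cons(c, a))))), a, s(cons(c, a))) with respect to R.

c

1. m(cons(cons(c, m(cons(cons(c, c), cons(c, c)), a, s(cons(c, a)))), cons(m(cons(cons(c, c), cons(c, c)), a, s(cons(c, a))), m(cons(cons(c, c), cons(c, c)), a, s(cons(c, a))))), a, s(cons(c, a)))  →  m(cons(cons(c, c), cons(m(cons(cons(c, c), cons(c, c)), a, s(cons(c, a))), m(cons(cons(c, c), cons(c, c)), a, s(cons(c, a))))), a, s(cons(c, a)))   [R3 at 1.1.2]
2. m(cons(cons(c, c), cons(m(cons(cons(c, c), cons(c, c)), a, s(cons(c, a))), m(cons(cons(c, c), cons(c, c)), a, s(cons(c, a))))), a, s(cons(c, a)))  →  m(cons(cons(c, c), cons(c, m(cons(cons(c, c), cons(c, c)), a, s(cons(c, a))))), a, s(cons(c, a)))   [R3 at 1.2.1]
3. m(cons(cons(c, c), cons(c, m(cons(cons(c, c), cons(c, c)), a, s(cons(c, a))))), a, s(cons(c, a)))  →  m(cons(cons(c, c), cons(c, c)), a, s(cons(c, a)))   [R3 at 1.2.2]
4. m(cons(cons(c, c), cons(c, c)), a, s(cons(c, a)))  →  c   [R3 at ε]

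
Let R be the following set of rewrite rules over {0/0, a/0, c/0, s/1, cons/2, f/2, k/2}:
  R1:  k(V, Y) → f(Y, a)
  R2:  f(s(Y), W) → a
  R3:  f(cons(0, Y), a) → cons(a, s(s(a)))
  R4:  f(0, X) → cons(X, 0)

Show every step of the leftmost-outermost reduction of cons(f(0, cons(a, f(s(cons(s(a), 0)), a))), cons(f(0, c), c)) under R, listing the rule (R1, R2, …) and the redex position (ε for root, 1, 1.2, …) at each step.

1. cons(f(0, cons(a, f(s(cons(s(a), 0)), a))), cons(f(0, c), c))  →  cons(cons(cons(a, f(s(cons(s(a), 0)), a)), 0), cons(f(0, c), c))   [R4 at 1]
2. cons(cons(cons(a, f(s(cons(s(a), 0)), a)), 0), cons(f(0, c), c))  →  cons(cons(cons(a, a), 0), cons(f(0, c), c))   [R2 at 1.1.2]
3. cons(cons(cons(a, a), 0), cons(f(0, c), c))  →  cons(cons(cons(a, a), 0), cons(cons(c, 0), c))   [R4 at 2.1]

cons(cons(cons(a, a), 0), cons(cons(c, 0), c))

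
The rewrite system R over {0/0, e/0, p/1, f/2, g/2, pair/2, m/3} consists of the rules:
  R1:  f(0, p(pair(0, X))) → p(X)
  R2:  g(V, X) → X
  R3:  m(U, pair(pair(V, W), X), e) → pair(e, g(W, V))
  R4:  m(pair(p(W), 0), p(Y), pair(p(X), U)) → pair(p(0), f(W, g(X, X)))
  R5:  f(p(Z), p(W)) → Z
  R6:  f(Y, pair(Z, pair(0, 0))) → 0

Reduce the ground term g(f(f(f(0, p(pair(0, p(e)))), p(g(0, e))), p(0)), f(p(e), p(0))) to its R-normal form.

e

1. g(f(f(f(0, p(pair(0, p(e)))), p(g(0, e))), p(0)), f(p(e), p(0)))  →  f(p(e), p(0))   [R2 at ε]
2. f(p(e), p(0))  →  e   [R5 at ε]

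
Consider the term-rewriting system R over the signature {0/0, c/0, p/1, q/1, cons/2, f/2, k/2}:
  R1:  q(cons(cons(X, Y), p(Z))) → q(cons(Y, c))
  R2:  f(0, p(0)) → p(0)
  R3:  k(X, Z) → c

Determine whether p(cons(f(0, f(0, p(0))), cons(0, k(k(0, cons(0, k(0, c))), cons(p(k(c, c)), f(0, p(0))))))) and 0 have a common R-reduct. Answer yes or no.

Reduce t₁ = p(cons(f(0, f(0, p(0))), cons(0, k(k(0, cons(0, k(0, c))), cons(p(k(c, c)), f(0, p(0))))))):
1. p(cons(f(0, f(0, p(0))), cons(0, k(k(0, cons(0, k(0, c))), cons(p(k(c, c)), f(0, p(0)))))))  →  p(cons(f(0, p(0)), cons(0, k(k(0, cons(0, k(0, c))), cons(p(k(c, c)), f(0, p(0)))))))   [R2 at 1.1.2]
2. p(cons(f(0, p(0)), cons(0, k(k(0, cons(0, k(0, c))), cons(p(k(c, c)), f(0, p(0)))))))  →  p(cons(p(0), cons(0, k(k(0, cons(0, k(0, c))), cons(p(k(c, c)), f(0, p(0)))))))   [R2 at 1.1]
3. p(cons(p(0), cons(0, k(k(0, cons(0, k(0, c))), cons(p(k(c, c)), f(0, p(0)))))))  →  p(cons(p(0), cons(0, c)))   [R3 at 1.2.2]

Reduce t₂ = 0:

no — NF(t₁) = p(cons(p(0), cons(0, c))), NF(t₂) = 0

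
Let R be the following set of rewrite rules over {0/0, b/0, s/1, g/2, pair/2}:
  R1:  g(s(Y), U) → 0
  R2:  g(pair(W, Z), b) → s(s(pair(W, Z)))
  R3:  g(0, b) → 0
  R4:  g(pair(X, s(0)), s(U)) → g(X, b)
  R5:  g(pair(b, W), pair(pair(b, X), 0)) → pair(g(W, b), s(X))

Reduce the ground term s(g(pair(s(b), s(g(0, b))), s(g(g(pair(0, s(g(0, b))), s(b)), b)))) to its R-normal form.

1. s(g(pair(s(b), s(g(0, b))), s(g(g(pair(0, s(g(0, b))), s(b)), b))))  →  s(g(pair(s(b), s(0)), s(g(g(pair(0, s(g(0, b))), s(b)), b))))   [R3 at 1.1.2.1]
2. s(g(pair(s(b), s(0)), s(g(g(pair(0, s(g(0, b))), s(b)), b))))  →  s(g(s(b), b))   [R4 at 1]
3. s(g(s(b), b))  →  s(0)   [R1 at 1]

s(0)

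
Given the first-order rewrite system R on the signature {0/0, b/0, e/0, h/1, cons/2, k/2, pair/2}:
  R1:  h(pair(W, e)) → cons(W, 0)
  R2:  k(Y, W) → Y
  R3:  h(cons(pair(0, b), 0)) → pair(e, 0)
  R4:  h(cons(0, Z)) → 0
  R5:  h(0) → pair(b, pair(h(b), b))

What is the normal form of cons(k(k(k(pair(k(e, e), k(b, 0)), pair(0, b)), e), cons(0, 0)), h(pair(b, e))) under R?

cons(pair(e, b), cons(b, 0))

1. cons(k(k(k(pair(k(e, e), k(b, 0)), pair(0, b)), e), cons(0, 0)), h(pair(b, e)))  →  cons(k(k(pair(k(e, e), k(b, 0)), pair(0, b)), e), h(pair(b, e)))   [R2 at 1]
2. cons(k(k(pair(k(e, e), k(b, 0)), pair(0, b)), e), h(pair(b, e)))  →  cons(k(pair(k(e, e), k(b, 0)), pair(0, b)), h(pair(b, e)))   [R2 at 1]
3. cons(k(pair(k(e, e), k(b, 0)), pair(0, b)), h(pair(b, e)))  →  cons(pair(k(e, e), k(b, 0)), h(pair(b, e)))   [R2 at 1]
4. cons(pair(k(e, e), k(b, 0)), h(pair(b, e)))  →  cons(pair(e, k(b, 0)), h(pair(b, e)))   [R2 at 1.1]
5. cons(pair(e, k(b, 0)), h(pair(b, e)))  →  cons(pair(e, b), h(pair(b, e)))   [R2 at 1.2]
6. cons(pair(e, b), h(pair(b, e)))  →  cons(pair(e, b), cons(b, 0))   [R1 at 2]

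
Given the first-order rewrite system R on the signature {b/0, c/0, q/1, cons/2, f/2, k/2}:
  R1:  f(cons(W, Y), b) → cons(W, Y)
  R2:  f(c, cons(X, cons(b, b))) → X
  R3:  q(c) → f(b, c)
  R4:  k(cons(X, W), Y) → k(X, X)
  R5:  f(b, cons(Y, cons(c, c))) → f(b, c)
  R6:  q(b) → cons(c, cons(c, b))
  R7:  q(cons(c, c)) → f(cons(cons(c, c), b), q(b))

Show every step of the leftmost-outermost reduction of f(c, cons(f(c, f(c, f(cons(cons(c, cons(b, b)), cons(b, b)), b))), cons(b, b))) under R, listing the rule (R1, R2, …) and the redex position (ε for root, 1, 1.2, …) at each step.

1. f(c, cons(f(c, f(c, f(cons(cons(c, cons(b, b)), cons(b, b)), b))), cons(b, b)))  →  f(c, f(c, f(cons(cons(c, cons(b, b)), cons(b, b)), b)))   [R2 at ε]
2. f(c, f(c, f(cons(cons(c, cons(b, b)), cons(b, b)), b)))  →  f(c, f(c, cons(cons(c, cons(b, b)), cons(b, b))))   [R1 at 2.2]
3. f(c, f(c, cons(cons(c, cons(b, b)), cons(b, b))))  →  f(c, cons(c, cons(b, b)))   [R2 at 2]
4. f(c, cons(c, cons(b, b)))  →  c   [R2 at ε]

c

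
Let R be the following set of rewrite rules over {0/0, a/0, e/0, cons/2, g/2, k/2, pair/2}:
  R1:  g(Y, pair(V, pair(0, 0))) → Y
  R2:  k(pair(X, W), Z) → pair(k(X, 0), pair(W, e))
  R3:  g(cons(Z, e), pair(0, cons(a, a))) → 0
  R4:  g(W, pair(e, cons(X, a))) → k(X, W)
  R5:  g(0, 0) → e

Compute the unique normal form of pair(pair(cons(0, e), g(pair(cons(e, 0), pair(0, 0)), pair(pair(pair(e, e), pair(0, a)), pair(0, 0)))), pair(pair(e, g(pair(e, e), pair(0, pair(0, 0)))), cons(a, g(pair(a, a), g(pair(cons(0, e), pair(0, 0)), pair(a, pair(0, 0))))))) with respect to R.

pair(pair(cons(0, e), pair(cons(e, 0), pair(0, 0))), pair(pair(e, pair(e, e)), cons(a, pair(a, a))))

1. pair(pair(cons(0, e), g(pair(cons(e, 0), pair(0, 0)), pair(pair(pair(e, e), pair(0, a)), pair(0, 0)))), pair(pair(e, g(pair(e, e), pair(0, pair(0, 0)))), cons(a, g(pair(a, a), g(pair(cons(0, e), pair(0, 0)), pair(a, pair(0, 0)))))))  →  pair(pair(cons(0, e), pair(cons(e, 0), pair(0, 0))), pair(pair(e, g(pair(e, e), pair(0, pair(0, 0)))), cons(a, g(pair(a, a), g(pair(cons(0, e), pair(0, 0)), pair(a, pair(0, 0)))))))   [R1 at 1.2]
2. pair(pair(cons(0, e), pair(cons(e, 0), pair(0, 0))), pair(pair(e, g(pair(e, e), pair(0, pair(0, 0)))), cons(a, g(pair(a, a), g(pair(cons(0, e), pair(0, 0)), pair(a, pair(0, 0)))))))  →  pair(pair(cons(0, e), pair(cons(e, 0), pair(0, 0))), pair(pair(e, pair(e, e)), cons(a, g(pair(a, a), g(pair(cons(0, e), pair(0, 0)), pair(a, pair(0, 0)))))))   [R1 at 2.1.2]
3. pair(pair(cons(0, e), pair(cons(e, 0), pair(0, 0))), pair(pair(e, pair(e, e)), cons(a, g(pair(a, a), g(pair(cons(0, e), pair(0, 0)), pair(a, pair(0, 0)))))))  →  pair(pair(cons(0, e), pair(cons(e, 0), pair(0, 0))), pair(pair(e, pair(e, e)), cons(a, g(pair(a, a), pair(cons(0, e), pair(0, 0))))))   [R1 at 2.2.2.2]
4. pair(pair(cons(0, e), pair(cons(e, 0), pair(0, 0))), pair(pair(e, pair(e, e)), cons(a, g(pair(a, a), pair(cons(0, e), pair(0, 0))))))  →  pair(pair(cons(0, e), pair(cons(e, 0), pair(0, 0))), pair(pair(e, pair(e, e)), cons(a, pair(a, a))))   [R1 at 2.2.2]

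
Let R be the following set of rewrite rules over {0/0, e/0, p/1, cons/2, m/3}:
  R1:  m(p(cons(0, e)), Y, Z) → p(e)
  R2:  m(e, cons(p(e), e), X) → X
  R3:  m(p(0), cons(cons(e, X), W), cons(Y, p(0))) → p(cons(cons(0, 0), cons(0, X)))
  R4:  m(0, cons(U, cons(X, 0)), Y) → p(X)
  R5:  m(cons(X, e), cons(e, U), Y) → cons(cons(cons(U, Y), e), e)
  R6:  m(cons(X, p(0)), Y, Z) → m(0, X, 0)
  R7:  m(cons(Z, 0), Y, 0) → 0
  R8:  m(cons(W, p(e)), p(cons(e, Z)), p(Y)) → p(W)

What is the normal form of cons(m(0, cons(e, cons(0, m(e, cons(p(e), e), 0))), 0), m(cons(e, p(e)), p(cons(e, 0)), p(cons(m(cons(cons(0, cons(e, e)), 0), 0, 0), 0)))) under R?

cons(p(0), p(e))

1. cons(m(0, cons(e, cons(0, m(e, cons(p(e), e), 0))), 0), m(cons(e, p(e)), p(cons(e, 0)), p(cons(m(cons(cons(0, cons(e, e)), 0), 0, 0), 0))))  →  cons(m(0, cons(e, cons(0, 0)), 0), m(cons(e, p(e)), p(cons(e, 0)), p(cons(m(cons(cons(0, cons(e, e)), 0), 0, 0), 0))))   [R2 at 1.2.2.2]
2. cons(m(0, cons(e, cons(0, 0)), 0), m(cons(e, p(e)), p(cons(e, 0)), p(cons(m(cons(cons(0, cons(e, e)), 0), 0, 0), 0))))  →  cons(p(0), m(cons(e, p(e)), p(cons(e, 0)), p(cons(m(cons(cons(0, cons(e, e)), 0), 0, 0), 0))))   [R4 at 1]
3. cons(p(0), m(cons(e, p(e)), p(cons(e, 0)), p(cons(m(cons(cons(0, cons(e, e)), 0), 0, 0), 0))))  →  cons(p(0), p(e))   [R8 at 2]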